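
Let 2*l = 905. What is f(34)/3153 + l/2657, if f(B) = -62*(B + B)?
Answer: -19550359/16755042 ≈ -1.1668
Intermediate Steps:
l = 905/2 (l = (½)*905 = 905/2 ≈ 452.50)
f(B) = -124*B
f(34)/3153 + l/2657 = -124*34/3153 + (905/2)/2657 = -4216*1/3153 + (905/2)*(1/2657) = -4216/3153 + 905/5314 = -19550359/16755042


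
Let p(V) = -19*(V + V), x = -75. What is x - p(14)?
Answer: 457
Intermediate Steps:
p(V) = -38*V
x - p(14) = -75 - (-38)*14 = -75 - 1*(-532) = -75 + 532 = 457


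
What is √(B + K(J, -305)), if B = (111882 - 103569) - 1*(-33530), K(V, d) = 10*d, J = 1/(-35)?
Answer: √38793 ≈ 196.96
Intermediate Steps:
J = -1/35 ≈ -0.028571
B = 41843 (B = 8313 + 33530 = 41843)
√(B + K(J, -305)) = √(41843 + 10*(-305)) = √(41843 - 3050) = √38793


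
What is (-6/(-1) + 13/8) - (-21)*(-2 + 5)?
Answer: 565/8 ≈ 70.625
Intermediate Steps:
(-6/(-1) + 13/8) - (-21)*(-2 + 5) = (-6*(-1) + 13*(⅛)) - (-21)*3 = (6 + 13/8) - 21*(-3) = 61/8 + 63 = 565/8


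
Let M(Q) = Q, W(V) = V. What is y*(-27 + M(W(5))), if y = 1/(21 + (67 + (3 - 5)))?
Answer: -11/43 ≈ -0.25581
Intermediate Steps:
y = 1/86 (y = 1/(21 + (67 - 2)) = 1/(21 + 65) = 1/86 ≈ 0.011628)
y*(-27 + M(W(5))) = (-27 + 5)/86 = (1/86)*(-22) = -11/43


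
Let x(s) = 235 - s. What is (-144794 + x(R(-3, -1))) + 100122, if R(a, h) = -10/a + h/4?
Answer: -533281/12 ≈ -44440.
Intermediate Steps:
R(a, h) = -10/a + h/4 (R(a, h) = -10/a + h*(¼) = -10/a + h/4)
(-144794 + x(R(-3, -1))) + 100122 = (-144794 + (235 - (-10/(-3) + (¼)*(-1)))) + 100122 = (-144794 + (235 - (-10*(-⅓) - ¼))) + 100122 = (-144794 + (235 - (10/3 - ¼))) + 100122 = (-144794 + (235 - 1*37/12)) + 100122 = (-144794 + (235 - 37/12)) + 100122 = (-144794 + 2783/12) + 100122 = -1734745/12 + 100122 = -533281/12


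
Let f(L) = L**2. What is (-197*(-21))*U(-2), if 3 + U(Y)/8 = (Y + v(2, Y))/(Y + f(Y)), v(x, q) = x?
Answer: -99288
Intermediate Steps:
U(Y) = -24 + 8*(2 + Y)/(Y + Y**2) (U(Y) = -24 + 8*((Y + 2)/(Y + Y**2)) = -24 + 8*((2 + Y)/(Y + Y**2)) = -24 + 8*(2 + Y)/(Y + Y**2))
(-197*(-21))*U(-2) = (-197*(-21))*(8*(2 - 3*(-2)**2 - 2*(-2))/(-2*(1 - 2))) = 4137*(8*(-1/2)*(2 - 3*4 + 4)/(-1)) = 4137*(8*(-1/2)*(-1)*(2 - 12 + 4)) = 4137*(8*(-1/2)*(-1)*(-6)) = 4137*(-24) = -99288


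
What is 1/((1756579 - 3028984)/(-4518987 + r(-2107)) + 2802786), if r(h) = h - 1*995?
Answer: 1507363/4224816337453 ≈ 3.5679e-7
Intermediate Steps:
r(h) = -995 + h (r(h) = h - 995 = -995 + h)
1/((1756579 - 3028984)/(-4518987 + r(-2107)) + 2802786) = 1/((1756579 - 3028984)/(-4518987 + (-995 - 2107)) + 2802786) = 1/(-1272405/(-4518987 - 3102) + 2802786) = 1/(-1272405/(-4522089) + 2802786) = 1/(-1272405*(-1/4522089) + 2802786) = 1/(424135/1507363 + 2802786) = 1/(4224816337453/1507363) = 1507363/4224816337453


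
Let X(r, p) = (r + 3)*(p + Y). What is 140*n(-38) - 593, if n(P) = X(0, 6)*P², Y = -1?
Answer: 3031807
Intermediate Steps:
X(r, p) = (-1 + p)*(3 + r) (X(r, p) = (r + 3)*(p - 1) = (3 + r)*(-1 + p) = (-1 + p)*(3 + r))
n(P) = 15*P² (n(P) = (-3 - 1*0 + 3*6 + 6*0)*P² = (-3 + 0 + 18 + 0)*P² = 15*P²)
140*n(-38) - 593 = 140*(15*(-38)²) - 593 = 140*(15*1444) - 593 = 140*21660 - 593 = 3032400 - 593 = 3031807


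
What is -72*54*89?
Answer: -346032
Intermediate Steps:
-72*54*89 = -3888*89 = -346032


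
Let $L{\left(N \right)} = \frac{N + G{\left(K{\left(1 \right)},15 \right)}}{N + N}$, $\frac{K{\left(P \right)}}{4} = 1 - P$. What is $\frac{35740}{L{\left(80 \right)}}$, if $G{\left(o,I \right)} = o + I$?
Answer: $\frac{1143680}{19} \approx 60194.0$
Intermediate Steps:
$K{\left(P \right)} = 4 - 4 P$ ($K{\left(P \right)} = 4 \left(1 - P\right) = 4 - 4 P$)
$G{\left(o,I \right)} = I + o$
$L{\left(N \right)} = \frac{15 + N}{2 N}$ ($L{\left(N \right)} = \frac{N + \left(15 + \left(4 - 4\right)\right)}{N + N} = \frac{N + \left(15 + \left(4 - 4\right)\right)}{2 N} = \left(N + \left(15 + 0\right)\right) \frac{1}{2 N} = \left(N + 15\right) \frac{1}{2 N} = \left(15 + N\right) \frac{1}{2 N} = \frac{15 + N}{2 N}$)
$\frac{35740}{L{\left(80 \right)}} = \frac{35740}{\frac{1}{2} \cdot \frac{1}{80} \left(15 + 80\right)} = \frac{35740}{\frac{1}{2} \cdot \frac{1}{80} \cdot 95} = \frac{35740}{\frac{19}{32}} = 35740 \cdot \frac{32}{19} = \frac{1143680}{19}$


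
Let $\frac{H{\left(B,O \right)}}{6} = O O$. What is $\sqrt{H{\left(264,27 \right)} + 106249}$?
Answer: $\sqrt{110623} \approx 332.6$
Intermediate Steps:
$H{\left(B,O \right)} = 6 O^{2}$ ($H{\left(B,O \right)} = 6 O O = 6 O^{2}$)
$\sqrt{H{\left(264,27 \right)} + 106249} = \sqrt{6 \cdot 27^{2} + 106249} = \sqrt{6 \cdot 729 + 106249} = \sqrt{4374 + 106249} = \sqrt{110623}$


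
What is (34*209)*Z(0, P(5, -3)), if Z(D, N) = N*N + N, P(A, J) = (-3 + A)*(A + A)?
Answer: 2984520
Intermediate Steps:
P(A, J) = 2*A*(-3 + A) (P(A, J) = (-3 + A)*(2*A) = 2*A*(-3 + A))
Z(D, N) = N + N**2 (Z(D, N) = N**2 + N = N + N**2)
(34*209)*Z(0, P(5, -3)) = (34*209)*((2*5*(-3 + 5))*(1 + 2*5*(-3 + 5))) = 7106*((2*5*2)*(1 + 2*5*2)) = 7106*(20*(1 + 20)) = 7106*(20*21) = 7106*420 = 2984520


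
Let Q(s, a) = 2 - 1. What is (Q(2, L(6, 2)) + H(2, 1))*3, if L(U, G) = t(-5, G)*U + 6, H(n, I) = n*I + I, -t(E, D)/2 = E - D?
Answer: 12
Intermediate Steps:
t(E, D) = -2*E + 2*D (t(E, D) = -2*(E - D) = -2*E + 2*D)
H(n, I) = I + I*n (H(n, I) = I*n + I = I + I*n)
L(U, G) = 6 + U*(10 + 2*G) (L(U, G) = (-2*(-5) + 2*G)*U + 6 = (10 + 2*G)*U + 6 = U*(10 + 2*G) + 6 = 6 + U*(10 + 2*G))
Q(s, a) = 1
(Q(2, L(6, 2)) + H(2, 1))*3 = (1 + 1*(1 + 2))*3 = (1 + 1*3)*3 = (1 + 3)*3 = 4*3 = 12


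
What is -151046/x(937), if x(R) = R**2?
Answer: -151046/877969 ≈ -0.17204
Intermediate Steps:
-151046/x(937) = -151046/(937**2) = -151046/877969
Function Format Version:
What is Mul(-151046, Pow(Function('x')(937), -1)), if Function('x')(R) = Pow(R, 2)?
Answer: Rational(-151046, 877969) ≈ -0.17204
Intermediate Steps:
Mul(-151046, Pow(Function('x')(937), -1)) = Mul(-151046, Pow(Pow(937, 2), -1)) = Mul(-151046, Pow(877969, -1)) = Mul(-151046, Rational(1, 877969)) = Rational(-151046, 877969)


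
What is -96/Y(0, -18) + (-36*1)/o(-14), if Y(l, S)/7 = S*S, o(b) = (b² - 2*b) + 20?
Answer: -2189/11529 ≈ -0.18987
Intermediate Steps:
o(b) = 20 + b² - 2*b
Y(l, S) = 7*S² (Y(l, S) = 7*(S*S) = 7*S²)
-96/Y(0, -18) + (-36*1)/o(-14) = -96/(7*(-18)²) + (-36*1)/(20 + (-14)² - 2*(-14)) = -96/(7*324) - 36/(20 + 196 + 28) = -96/2268 - 36/244 = -96*1/2268 - 36*1/244 = -8/189 - 9/61 = -2189/11529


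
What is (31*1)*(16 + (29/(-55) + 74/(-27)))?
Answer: 586117/1485 ≈ 394.69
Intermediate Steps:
(31*1)*(16 + (29/(-55) + 74/(-27))) = 31*(16 + (29*(-1/55) + 74*(-1/27))) = 31*(16 + (-29/55 - 74/27)) = 31*(16 - 4853/1485) = 31*(18907/1485) = 586117/1485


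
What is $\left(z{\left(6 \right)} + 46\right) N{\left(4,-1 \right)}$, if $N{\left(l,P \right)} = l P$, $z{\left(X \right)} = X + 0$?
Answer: $-208$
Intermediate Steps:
$z{\left(X \right)} = X$
$N{\left(l,P \right)} = P l$
$\left(z{\left(6 \right)} + 46\right) N{\left(4,-1 \right)} = \left(6 + 46\right) \left(\left(-1\right) 4\right) = 52 \left(-4\right) = -208$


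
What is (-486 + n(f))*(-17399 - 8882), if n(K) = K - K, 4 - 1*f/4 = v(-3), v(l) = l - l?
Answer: 12772566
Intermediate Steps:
v(l) = 0
f = 16 (f = 16 - 4*0 = 16 + 0 = 16)
n(K) = 0
(-486 + n(f))*(-17399 - 8882) = (-486 + 0)*(-17399 - 8882) = -486*(-26281) = 12772566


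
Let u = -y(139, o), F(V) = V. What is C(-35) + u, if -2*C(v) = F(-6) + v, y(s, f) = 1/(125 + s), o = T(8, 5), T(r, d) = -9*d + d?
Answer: 5411/264 ≈ 20.496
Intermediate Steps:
T(r, d) = -8*d
o = -40 (o = -8*5 = -40)
C(v) = 3 - v/2 (C(v) = -(-6 + v)/2 = 3 - v/2)
u = -1/264 (u = -1/(125 + 139) = -1/264 ≈ -0.0037879)
C(-35) + u = (3 - 1/2*(-35)) - 1/264 = (3 + 35/2) - 1/264 = 41/2 - 1/264 = 5411/264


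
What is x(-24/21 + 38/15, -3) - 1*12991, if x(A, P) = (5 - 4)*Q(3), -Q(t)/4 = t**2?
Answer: -13027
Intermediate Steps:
Q(t) = -4*t**2
x(A, P) = -36 (x(A, P) = (5 - 4)*(-4*3**2) = 1*(-4*9) = 1*(-36) = -36)
x(-24/21 + 38/15, -3) - 1*12991 = -36 - 1*12991 = -36 - 12991 = -13027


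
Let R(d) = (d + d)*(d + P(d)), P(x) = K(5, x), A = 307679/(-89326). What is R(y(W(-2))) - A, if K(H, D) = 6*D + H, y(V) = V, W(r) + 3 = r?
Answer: 27105479/89326 ≈ 303.44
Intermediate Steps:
W(r) = -3 + r
A = -307679/89326 (A = 307679*(-1/89326) = -307679/89326 ≈ -3.4445)
K(H, D) = H + 6*D
P(x) = 5 + 6*x
R(d) = 2*d*(5 + 7*d) (R(d) = (d + d)*(d + (5 + 6*d)) = (2*d)*(5 + 7*d) = 2*d*(5 + 7*d))
R(y(W(-2))) - A = 2*(-3 - 2)*(5 + 7*(-3 - 2)) - 1*(-307679/89326) = 2*(-5)*(5 + 7*(-5)) + 307679/89326 = 2*(-5)*(5 - 35) + 307679/89326 = 2*(-5)*(-30) + 307679/89326 = 300 + 307679/89326 = 27105479/89326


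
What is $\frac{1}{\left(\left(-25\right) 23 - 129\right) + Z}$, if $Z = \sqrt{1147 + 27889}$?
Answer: $- \frac{176}{116645} - \frac{\sqrt{7259}}{233290} \approx -0.0018741$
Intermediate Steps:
$Z = 2 \sqrt{7259}$ ($Z = \sqrt{29036} = 2 \sqrt{7259} \approx 170.4$)
$\frac{1}{\left(\left(-25\right) 23 - 129\right) + Z} = \frac{1}{\left(\left(-25\right) 23 - 129\right) + 2 \sqrt{7259}} = \frac{1}{\left(-575 - 129\right) + 2 \sqrt{7259}} = \frac{1}{-704 + 2 \sqrt{7259}}$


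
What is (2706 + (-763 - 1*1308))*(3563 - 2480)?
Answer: 687705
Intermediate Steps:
(2706 + (-763 - 1*1308))*(3563 - 2480) = (2706 + (-763 - 1308))*1083 = (2706 - 2071)*1083 = 635*1083 = 687705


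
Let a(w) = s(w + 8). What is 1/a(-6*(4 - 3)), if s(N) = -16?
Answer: -1/16 ≈ -0.062500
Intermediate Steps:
a(w) = -16
1/a(-6*(4 - 3)) = 1/(-16) = -1/16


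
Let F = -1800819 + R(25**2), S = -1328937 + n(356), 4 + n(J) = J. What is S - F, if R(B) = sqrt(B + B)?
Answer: 472234 - 25*sqrt(2) ≈ 4.7220e+5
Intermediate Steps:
n(J) = -4 + J
R(B) = sqrt(2)*sqrt(B) (R(B) = sqrt(2*B) = sqrt(2)*sqrt(B))
S = -1328585 (S = -1328937 + (-4 + 356) = -1328937 + 352 = -1328585)
F = -1800819 + 25*sqrt(2) (F = -1800819 + sqrt(2)*sqrt(25**2) = -1800819 + sqrt(2)*sqrt(625) = -1800819 + sqrt(2)*25 = -1800819 + 25*sqrt(2) ≈ -1.8008e+6)
S - F = -1328585 - (-1800819 + 25*sqrt(2)) = -1328585 + (1800819 - 25*sqrt(2)) = 472234 - 25*sqrt(2)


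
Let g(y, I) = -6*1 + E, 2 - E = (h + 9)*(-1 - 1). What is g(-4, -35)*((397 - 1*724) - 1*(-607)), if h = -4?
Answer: 1680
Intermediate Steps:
E = 12 (E = 2 - (-4 + 9)*(-1 - 1) = 2 - 5*(-2) = 2 - 1*(-10) = 2 + 10 = 12)
g(y, I) = 6 (g(y, I) = -6*1 + 12 = -6 + 12 = 6)
g(-4, -35)*((397 - 1*724) - 1*(-607)) = 6*((397 - 1*724) - 1*(-607)) = 6*((397 - 724) + 607) = 6*(-327 + 607) = 6*280 = 1680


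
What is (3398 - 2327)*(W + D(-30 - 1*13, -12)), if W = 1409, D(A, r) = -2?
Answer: 1506897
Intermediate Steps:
(3398 - 2327)*(W + D(-30 - 1*13, -12)) = (3398 - 2327)*(1409 - 2) = 1071*1407 = 1506897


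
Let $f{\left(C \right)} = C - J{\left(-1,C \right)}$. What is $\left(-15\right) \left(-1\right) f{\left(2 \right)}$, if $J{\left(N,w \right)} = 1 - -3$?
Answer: $-30$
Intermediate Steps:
$J{\left(N,w \right)} = 4$ ($J{\left(N,w \right)} = 1 + 3 = 4$)
$f{\left(C \right)} = -4 + C$ ($f{\left(C \right)} = C - 4 = -4 + C$)
$\left(-15\right) \left(-1\right) f{\left(2 \right)} = \left(-15\right) \left(-1\right) \left(-4 + 2\right) = 15 \left(-2\right) = -30$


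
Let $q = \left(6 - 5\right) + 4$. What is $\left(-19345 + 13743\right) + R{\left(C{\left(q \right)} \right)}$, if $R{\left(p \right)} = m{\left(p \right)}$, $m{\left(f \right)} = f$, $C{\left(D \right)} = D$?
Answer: $-5597$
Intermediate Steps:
$q = 5$ ($q = 1 + 4 = 5$)
$R{\left(p \right)} = p$
$\left(-19345 + 13743\right) + R{\left(C{\left(q \right)} \right)} = \left(-19345 + 13743\right) + 5 = -5602 + 5 = -5597$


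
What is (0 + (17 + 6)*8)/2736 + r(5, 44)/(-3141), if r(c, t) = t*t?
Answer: -21847/39786 ≈ -0.54911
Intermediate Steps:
r(c, t) = t²
(0 + (17 + 6)*8)/2736 + r(5, 44)/(-3141) = (0 + (17 + 6)*8)/2736 + 44²/(-3141) = (0 + 23*8)*(1/2736) + 1936*(-1/3141) = (0 + 184)*(1/2736) - 1936/3141 = 184*(1/2736) - 1936/3141 = 23/342 - 1936/3141 = -21847/39786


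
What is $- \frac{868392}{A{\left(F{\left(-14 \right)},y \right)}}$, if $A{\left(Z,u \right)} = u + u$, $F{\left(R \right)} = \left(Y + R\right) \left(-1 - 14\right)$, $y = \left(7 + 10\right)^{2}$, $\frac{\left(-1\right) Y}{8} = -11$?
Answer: $- \frac{434196}{289} \approx -1502.4$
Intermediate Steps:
$Y = 88$ ($Y = \left(-8\right) \left(-11\right) = 88$)
$y = 289$ ($y = 17^{2} = 289$)
$F{\left(R \right)} = -1320 - 15 R$ ($F{\left(R \right)} = \left(88 + R\right) \left(-1 - 14\right) = \left(88 + R\right) \left(-15\right) = -1320 - 15 R$)
$A{\left(Z,u \right)} = 2 u$
$- \frac{868392}{A{\left(F{\left(-14 \right)},y \right)}} = - \frac{868392}{2 \cdot 289} = - \frac{868392}{578} = \left(-868392\right) \frac{1}{578} = - \frac{434196}{289}$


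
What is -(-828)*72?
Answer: 59616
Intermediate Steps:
-(-828)*72 = -207*(-288) = 59616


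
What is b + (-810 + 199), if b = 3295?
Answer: 2684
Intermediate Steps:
b + (-810 + 199) = 3295 + (-810 + 199) = 3295 - 611 = 2684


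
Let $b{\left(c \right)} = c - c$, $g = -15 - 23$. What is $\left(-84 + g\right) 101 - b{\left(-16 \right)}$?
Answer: $-12322$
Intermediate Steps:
$g = -38$ ($g = -15 - 23 = -38$)
$b{\left(c \right)} = 0$
$\left(-84 + g\right) 101 - b{\left(-16 \right)} = \left(-84 - 38\right) 101 - 0 = \left(-122\right) 101 + 0 = -12322 + 0 = -12322$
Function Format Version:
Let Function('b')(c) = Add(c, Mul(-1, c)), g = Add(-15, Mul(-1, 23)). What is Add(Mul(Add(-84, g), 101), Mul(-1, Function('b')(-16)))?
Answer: -12322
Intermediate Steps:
g = -38 (g = Add(-15, -23) = -38)
Function('b')(c) = 0
Add(Mul(Add(-84, g), 101), Mul(-1, Function('b')(-16))) = Add(Mul(Add(-84, -38), 101), Mul(-1, 0)) = Add(Mul(-122, 101), 0) = Add(-12322, 0) = -12322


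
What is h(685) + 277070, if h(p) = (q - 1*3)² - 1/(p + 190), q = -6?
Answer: 242507124/875 ≈ 2.7715e+5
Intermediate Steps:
h(p) = 81 - 1/(190 + p) (h(p) = (-6 - 1*3)² - 1/(p + 190) = (-6 - 3)² - 1/(190 + p) = (-9)² - 1/(190 + p) = 81 - 1/(190 + p))
h(685) + 277070 = (15389 + 81*685)/(190 + 685) + 277070 = (15389 + 55485)/875 + 277070 = (1/875)*70874 + 277070 = 70874/875 + 277070 = 242507124/875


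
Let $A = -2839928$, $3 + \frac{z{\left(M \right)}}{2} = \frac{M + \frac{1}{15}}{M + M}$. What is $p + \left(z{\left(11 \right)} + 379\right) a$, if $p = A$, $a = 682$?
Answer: $- \frac{38772838}{15} \approx -2.5849 \cdot 10^{6}$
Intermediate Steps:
$z{\left(M \right)} = -6 + \frac{\frac{1}{15} + M}{M}$ ($z{\left(M \right)} = -6 + 2 \frac{M + \frac{1}{15}}{M + M} = -6 + 2 \frac{M + \frac{1}{15}}{2 M} = -6 + 2 \left(\frac{1}{15} + M\right) \frac{1}{2 M} = -6 + 2 \frac{\frac{1}{15} + M}{2 M} = -6 + \frac{\frac{1}{15} + M}{M}$)
$p = -2839928$
$p + \left(z{\left(11 \right)} + 379\right) a = -2839928 + \left(\left(-5 + \frac{1}{15 \cdot 11}\right) + 379\right) 682 = -2839928 + \left(\left(-5 + \frac{1}{15} \cdot \frac{1}{11}\right) + 379\right) 682 = -2839928 + \left(\left(-5 + \frac{1}{165}\right) + 379\right) 682 = -2839928 + \left(- \frac{824}{165} + 379\right) 682 = -2839928 + \frac{61711}{165} \cdot 682 = -2839928 + \frac{3826082}{15} = - \frac{38772838}{15}$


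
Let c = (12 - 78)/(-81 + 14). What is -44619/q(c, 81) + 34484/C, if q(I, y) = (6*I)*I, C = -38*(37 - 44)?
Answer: -8729518997/1158696 ≈ -7533.9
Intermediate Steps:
C = 266 (C = -38*(-7) = 266)
c = 66/67 (c = -66/(-67) = -66*(-1/67) = 66/67 ≈ 0.98507)
q(I, y) = 6*I**2
-44619/q(c, 81) + 34484/C = -44619/(6*(66/67)**2) + 34484/266 = -44619/(6*(4356/4489)) + 34484*(1/266) = -44619/26136/4489 + 17242/133 = -44619*4489/26136 + 17242/133 = -66764897/8712 + 17242/133 = -8729518997/1158696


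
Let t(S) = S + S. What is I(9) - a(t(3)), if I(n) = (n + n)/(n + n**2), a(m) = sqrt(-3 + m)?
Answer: 1/5 - sqrt(3) ≈ -1.5321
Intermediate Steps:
t(S) = 2*S
I(n) = 2*n/(n + n**2) (I(n) = (2*n)/(n + n**2) = 2*n/(n + n**2))
I(9) - a(t(3)) = 2/(1 + 9) - sqrt(-3 + 2*3) = 2/10 - sqrt(-3 + 6) = 2*(1/10) - sqrt(3) = 1/5 - sqrt(3)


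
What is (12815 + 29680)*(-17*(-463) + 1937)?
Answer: 416790960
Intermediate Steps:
(12815 + 29680)*(-17*(-463) + 1937) = 42495*(7871 + 1937) = 42495*9808 = 416790960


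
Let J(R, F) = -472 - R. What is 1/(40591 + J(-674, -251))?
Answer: 1/40793 ≈ 2.4514e-5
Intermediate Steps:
1/(40591 + J(-674, -251)) = 1/(40591 + (-472 - 1*(-674))) = 1/(40591 + (-472 + 674)) = 1/(40591 + 202) = 1/40793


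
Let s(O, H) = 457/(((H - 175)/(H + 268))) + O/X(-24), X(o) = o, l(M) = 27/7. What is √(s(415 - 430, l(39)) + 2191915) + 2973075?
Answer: 2973075 + √12579216827218/2396 ≈ 2.9746e+6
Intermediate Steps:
l(M) = 27/7 (l(M) = 27*(⅐) = 27/7)
s(O, H) = -O/24 + 457*(268 + H)/(-175 + H) (s(O, H) = 457/(((H - 175)/(H + 268))) + O/(-24) = 457/(((-175 + H)/(268 + H))) + O*(-1/24) = 457/(((-175 + H)/(268 + H))) - O/24 = 457*((268 + H)/(-175 + H)) - O/24 = 457*(268 + H)/(-175 + H) - O/24 = -O/24 + 457*(268 + H)/(-175 + H))
√(s(415 - 430, l(39)) + 2191915) + 2973075 = √((2939424 + 175*(415 - 430) + 10968*(27/7) - 1*27/7*(415 - 430))/(24*(-175 + 27/7)) + 2191915) + 2973075 = √((2939424 + 175*(-15) + 296136/7 - 1*27/7*(-15))/(24*(-1198/7)) + 2191915) + 2973075 = √((1/24)*(-7/1198)*(2939424 - 2625 + 296136/7 + 405/7) + 2191915) + 2973075 = √((1/24)*(-7/1198)*2979162 + 2191915) + 2973075 = √(-3475689/4792 + 2191915) + 2973075 = √(10500180991/4792) + 2973075 = √12579216827218/2396 + 2973075 = 2973075 + √12579216827218/2396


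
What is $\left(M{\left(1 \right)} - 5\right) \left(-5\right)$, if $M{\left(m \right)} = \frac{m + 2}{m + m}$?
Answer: $\frac{35}{2} \approx 17.5$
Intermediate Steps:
$M{\left(m \right)} = \frac{2 + m}{2 m}$
$\left(M{\left(1 \right)} - 5\right) \left(-5\right) = \left(\frac{2 + 1}{2 \cdot 1} - 5\right) \left(-5\right) = \left(\frac{1}{2} \cdot 1 \cdot 3 - 5\right) \left(-5\right) = \left(\frac{3}{2} - 5\right) \left(-5\right) = \left(- \frac{7}{2}\right) \left(-5\right) = \frac{35}{2}$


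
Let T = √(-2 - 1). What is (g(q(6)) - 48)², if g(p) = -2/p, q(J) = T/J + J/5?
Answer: 48*(-21001*I + 5960*√3)/(-407*I + 120*√3) ≈ 2457.6 - 37.579*I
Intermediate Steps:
T = I*√3 (T = √(-3) = I*√3 ≈ 1.732*I)
q(J) = J/5 + I*√3/J (q(J) = (I*√3)/J + J/5 = I*√3/J + J*(⅕) = I*√3/J + J/5 = J/5 + I*√3/J)
(g(q(6)) - 48)² = (-2/((⅕)*6 + I*√3/6) - 48)² = (-2/(6/5 + I*√3*(⅙)) - 48)² = (-2/(6/5 + I*√3/6) - 48)² = (-48 - 2/(6/5 + I*√3/6))²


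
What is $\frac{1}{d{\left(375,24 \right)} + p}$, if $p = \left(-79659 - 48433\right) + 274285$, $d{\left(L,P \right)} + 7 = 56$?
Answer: $\frac{1}{146242} \approx 6.838 \cdot 10^{-6}$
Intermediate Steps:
$d{\left(L,P \right)} = 49$ ($d{\left(L,P \right)} = -7 + 56 = 49$)
$p = 146193$ ($p = \left(-79659 - 48433\right) + 274285 = -128092 + 274285 = 146193$)
$\frac{1}{d{\left(375,24 \right)} + p} = \frac{1}{49 + 146193} = \frac{1}{146242}$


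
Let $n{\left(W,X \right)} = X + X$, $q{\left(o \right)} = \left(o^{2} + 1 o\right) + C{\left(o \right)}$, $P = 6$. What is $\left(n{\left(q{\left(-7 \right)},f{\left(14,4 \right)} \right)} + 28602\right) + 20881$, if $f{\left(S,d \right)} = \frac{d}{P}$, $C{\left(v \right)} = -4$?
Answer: $\frac{148453}{3} \approx 49484.0$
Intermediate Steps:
$f{\left(S,d \right)} = \frac{d}{6}$
$q{\left(o \right)} = -4 + o + o^{2}$ ($q{\left(o \right)} = \left(o^{2} + 1 o\right) - 4 = \left(o^{2} + o\right) - 4 = \left(o + o^{2}\right) - 4 = -4 + o + o^{2}$)
$n{\left(W,X \right)} = 2 X$
$\left(n{\left(q{\left(-7 \right)},f{\left(14,4 \right)} \right)} + 28602\right) + 20881 = \left(2 \cdot \frac{1}{6} \cdot 4 + 28602\right) + 20881 = \left(2 \cdot \frac{2}{3} + 28602\right) + 20881 = \left(\frac{4}{3} + 28602\right) + 20881 = \frac{85810}{3} + 20881 = \frac{148453}{3}$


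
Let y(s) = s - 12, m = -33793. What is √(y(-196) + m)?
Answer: 11*I*√281 ≈ 184.39*I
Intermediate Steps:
y(s) = -12 + s
√(y(-196) + m) = √((-12 - 196) - 33793) = √(-208 - 33793) = √(-34001) = 11*I*√281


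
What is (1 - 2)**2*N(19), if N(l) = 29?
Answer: 29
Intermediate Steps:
(1 - 2)**2*N(19) = (1 - 2)**2*29 = (-1)**2*29 = 1*29 = 29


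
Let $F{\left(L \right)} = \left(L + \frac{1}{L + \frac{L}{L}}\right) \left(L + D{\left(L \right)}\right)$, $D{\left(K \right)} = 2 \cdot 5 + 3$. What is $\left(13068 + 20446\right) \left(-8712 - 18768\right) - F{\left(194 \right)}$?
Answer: $- \frac{59865317139}{65} \approx -9.2101 \cdot 10^{8}$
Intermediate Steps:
$D{\left(K \right)} = 13$ ($D{\left(K \right)} = 10 + 3 = 13$)
$F{\left(L \right)} = \left(13 + L\right) \left(L + \frac{1}{1 + L}\right)$ ($F{\left(L \right)} = \left(L + \frac{1}{L + \frac{L}{L}}\right) \left(L + 13\right) = \left(L + \frac{1}{L + 1}\right) \left(13 + L\right) = \left(L + \frac{1}{1 + L}\right) \left(13 + L\right) = \left(13 + L\right) \left(L + \frac{1}{1 + L}\right)$)
$\left(13068 + 20446\right) \left(-8712 - 18768\right) - F{\left(194 \right)} = \left(13068 + 20446\right) \left(-8712 - 18768\right) - \frac{13 + 194^{3} + 14 \cdot 194 + 14 \cdot 194^{2}}{1 + 194} = 33514 \left(-27480\right) - \frac{13 + 7301384 + 2716 + 14 \cdot 37636}{195} = -920964720 - \frac{13 + 7301384 + 2716 + 526904}{195} = -920964720 - \frac{1}{195} \cdot 7831017 = -920964720 - \frac{2610339}{65} = - \frac{59865317139}{65}$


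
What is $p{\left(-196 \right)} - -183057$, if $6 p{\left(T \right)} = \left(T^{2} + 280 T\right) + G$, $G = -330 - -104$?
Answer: $\frac{540826}{3} \approx 1.8028 \cdot 10^{5}$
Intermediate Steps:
$G = -226$ ($G = -330 + 104 = -226$)
$p{\left(T \right)} = - \frac{113}{3} + \frac{T^{2}}{6} + \frac{140 T}{3}$ ($p{\left(T \right)} = \frac{\left(T^{2} + 280 T\right) - 226}{6} = \frac{-226 + T^{2} + 280 T}{6} = - \frac{113}{3} + \frac{T^{2}}{6} + \frac{140 T}{3}$)
$p{\left(-196 \right)} - -183057 = \left(- \frac{113}{3} + \frac{\left(-196\right)^{2}}{6} + \frac{140}{3} \left(-196\right)\right) - -183057 = \left(- \frac{113}{3} + \frac{1}{6} \cdot 38416 - \frac{27440}{3}\right) + 183057 = \left(- \frac{113}{3} + \frac{19208}{3} - \frac{27440}{3}\right) + 183057 = - \frac{8345}{3} + 183057 = \frac{540826}{3}$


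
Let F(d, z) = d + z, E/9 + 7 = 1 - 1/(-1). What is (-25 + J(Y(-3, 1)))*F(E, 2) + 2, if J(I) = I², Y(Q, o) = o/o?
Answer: 1034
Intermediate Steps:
E = -45 (E = -63 + 9*(1 - 1/(-1)) = -63 + 9*(1 - 1*(-1)) = -63 + 9*(1 + 1) = -63 + 9*2 = -63 + 18 = -45)
Y(Q, o) = 1
(-25 + J(Y(-3, 1)))*F(E, 2) + 2 = (-25 + 1²)*(-45 + 2) + 2 = (-25 + 1)*(-43) + 2 = -24*(-43) + 2 = 1032 + 2 = 1034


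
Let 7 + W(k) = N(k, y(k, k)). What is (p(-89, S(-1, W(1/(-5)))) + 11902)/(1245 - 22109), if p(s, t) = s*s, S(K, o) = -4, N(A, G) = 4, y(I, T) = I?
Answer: -19823/20864 ≈ -0.95011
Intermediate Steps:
W(k) = -3 (W(k) = -7 + 4 = -3)
p(s, t) = s²
(p(-89, S(-1, W(1/(-5)))) + 11902)/(1245 - 22109) = ((-89)² + 11902)/(1245 - 22109) = (7921 + 11902)/(-20864) = 19823*(-1/20864) = -19823/20864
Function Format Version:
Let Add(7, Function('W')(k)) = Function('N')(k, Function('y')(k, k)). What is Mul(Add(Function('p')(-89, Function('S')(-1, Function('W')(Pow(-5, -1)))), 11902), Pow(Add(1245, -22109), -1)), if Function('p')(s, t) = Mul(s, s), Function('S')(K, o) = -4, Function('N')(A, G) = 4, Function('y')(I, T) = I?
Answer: Rational(-19823, 20864) ≈ -0.95011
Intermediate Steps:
Function('W')(k) = -3 (Function('W')(k) = Add(-7, 4) = -3)
Function('p')(s, t) = Pow(s, 2)
Mul(Add(Function('p')(-89, Function('S')(-1, Function('W')(Pow(-5, -1)))), 11902), Pow(Add(1245, -22109), -1)) = Mul(Add(Pow(-89, 2), 11902), Pow(Add(1245, -22109), -1)) = Mul(Add(7921, 11902), Pow(-20864, -1)) = Mul(19823, Rational(-1, 20864)) = Rational(-19823, 20864)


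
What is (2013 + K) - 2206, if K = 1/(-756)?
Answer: -145909/756 ≈ -193.00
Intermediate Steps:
K = -1/756 ≈ -0.0013228
(2013 + K) - 2206 = (2013 - 1/756) - 2206 = 1521827/756 - 2206 = -145909/756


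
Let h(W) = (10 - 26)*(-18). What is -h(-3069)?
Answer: -288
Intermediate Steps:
h(W) = 288 (h(W) = -16*(-18) = 288)
-h(-3069) = -1*288 = -288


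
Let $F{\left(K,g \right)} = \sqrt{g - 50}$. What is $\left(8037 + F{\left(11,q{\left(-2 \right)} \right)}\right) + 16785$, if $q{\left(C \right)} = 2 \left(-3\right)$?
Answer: $24822 + 2 i \sqrt{14} \approx 24822.0 + 7.4833 i$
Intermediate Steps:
$q{\left(C \right)} = -6$
$F{\left(K,g \right)} = \sqrt{-50 + g}$
$\left(8037 + F{\left(11,q{\left(-2 \right)} \right)}\right) + 16785 = \left(8037 + \sqrt{-50 - 6}\right) + 16785 = \left(8037 + \sqrt{-56}\right) + 16785 = \left(8037 + 2 i \sqrt{14}\right) + 16785 = 24822 + 2 i \sqrt{14}$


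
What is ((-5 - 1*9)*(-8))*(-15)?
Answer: -1680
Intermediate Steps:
((-5 - 1*9)*(-8))*(-15) = ((-5 - 9)*(-8))*(-15) = -14*(-8)*(-15) = 112*(-15) = -1680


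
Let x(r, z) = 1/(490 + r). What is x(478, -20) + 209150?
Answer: 202457201/968 ≈ 2.0915e+5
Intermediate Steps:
x(478, -20) + 209150 = 1/(490 + 478) + 209150 = 1/968 + 209150 = 202457201/968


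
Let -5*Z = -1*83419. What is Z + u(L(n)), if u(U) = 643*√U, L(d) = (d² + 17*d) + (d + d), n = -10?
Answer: 83419/5 + 1929*I*√10 ≈ 16684.0 + 6100.0*I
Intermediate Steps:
Z = 83419/5 (Z = -(-1)*83419/5 = -⅕*(-83419) = 83419/5 ≈ 16684.)
L(d) = d² + 19*d (L(d) = (d² + 17*d) + 2*d = d² + 19*d)
Z + u(L(n)) = 83419/5 + 643*√(-10*(19 - 10)) = 83419/5 + 643*√(-10*9) = 83419/5 + 643*√(-90) = 83419/5 + 643*(3*I*√10) = 83419/5 + 1929*I*√10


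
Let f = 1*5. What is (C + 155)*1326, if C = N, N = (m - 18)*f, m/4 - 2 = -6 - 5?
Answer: -152490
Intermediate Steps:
m = -36 (m = 8 + 4*(-6 - 5) = 8 + 4*(-11) = 8 - 44 = -36)
f = 5
N = -270 (N = (-36 - 18)*5 = -54*5 = -270)
C = -270
(C + 155)*1326 = (-270 + 155)*1326 = -115*1326 = -152490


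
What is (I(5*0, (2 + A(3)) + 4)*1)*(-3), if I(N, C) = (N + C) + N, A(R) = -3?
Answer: -9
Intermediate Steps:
I(N, C) = C + 2*N (I(N, C) = (C + N) + N = C + 2*N)
(I(5*0, (2 + A(3)) + 4)*1)*(-3) = ((((2 - 3) + 4) + 2*(5*0))*1)*(-3) = (((-1 + 4) + 2*0)*1)*(-3) = ((3 + 0)*1)*(-3) = (3*1)*(-3) = 3*(-3) = -9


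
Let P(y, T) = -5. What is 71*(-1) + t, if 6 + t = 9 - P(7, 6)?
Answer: -63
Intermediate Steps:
t = 8 (t = -6 + (9 - 1*(-5)) = -6 + (9 + 5) = -6 + 14 = 8)
71*(-1) + t = 71*(-1) + 8 = -71 + 8 = -63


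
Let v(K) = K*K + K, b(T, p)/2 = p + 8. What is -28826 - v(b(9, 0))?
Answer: -29098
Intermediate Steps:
b(T, p) = 16 + 2*p (b(T, p) = 2*(p + 8) = 2*(8 + p) = 16 + 2*p)
v(K) = K + K² (v(K) = K² + K = K + K²)
-28826 - v(b(9, 0)) = -28826 - (16 + 2*0)*(1 + (16 + 2*0)) = -28826 - (16 + 0)*(1 + (16 + 0)) = -28826 - 16*(1 + 16) = -28826 - 16*17 = -28826 - 1*272 = -28826 - 272 = -29098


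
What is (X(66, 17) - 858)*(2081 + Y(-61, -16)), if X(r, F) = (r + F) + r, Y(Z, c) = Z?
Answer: -1432180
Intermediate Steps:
X(r, F) = F + 2*r (X(r, F) = (F + r) + r = F + 2*r)
(X(66, 17) - 858)*(2081 + Y(-61, -16)) = ((17 + 2*66) - 858)*(2081 - 61) = ((17 + 132) - 858)*2020 = (149 - 858)*2020 = -709*2020 = -1432180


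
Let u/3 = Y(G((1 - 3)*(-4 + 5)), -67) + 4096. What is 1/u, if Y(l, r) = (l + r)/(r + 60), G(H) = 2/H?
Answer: 7/86220 ≈ 8.1188e-5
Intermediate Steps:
Y(l, r) = (l + r)/(60 + r)
u = 86220/7 (u = 3*((2/(((1 - 3)*(-4 + 5))) - 67)/(60 - 67) + 4096) = 3*((2/((-2*1)) - 67)/(-7) + 4096) = 3*(-(2/(-2) - 67)/7 + 4096) = 3*(-(2*(-1/2) - 67)/7 + 4096) = 3*(-(-1 - 67)/7 + 4096) = 3*(-1/7*(-68) + 4096) = 3*(68/7 + 4096) = 3*(28740/7) = 86220/7 ≈ 12317.)
1/u = 1/(86220/7) = 7/86220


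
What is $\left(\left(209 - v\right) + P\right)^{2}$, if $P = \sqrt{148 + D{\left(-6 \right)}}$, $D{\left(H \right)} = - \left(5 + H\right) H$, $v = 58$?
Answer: $\left(151 + \sqrt{142}\right)^{2} \approx 26542.0$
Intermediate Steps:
$D{\left(H \right)} = - H \left(5 + H\right)$
$P = \sqrt{142}$ ($P = \sqrt{148 - - 6 \left(5 - 6\right)} = \sqrt{148 - \left(-6\right) \left(-1\right)} = \sqrt{148 - 6} = \sqrt{142} \approx 11.916$)
$\left(\left(209 - v\right) + P\right)^{2} = \left(\left(209 - 58\right) + \sqrt{142}\right)^{2} = \left(151 + \sqrt{142}\right)^{2}$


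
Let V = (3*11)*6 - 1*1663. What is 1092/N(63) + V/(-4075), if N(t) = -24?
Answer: -73579/1630 ≈ -45.141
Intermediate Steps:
V = -1465 (V = 33*6 - 1663 = 198 - 1663 = -1465)
1092/N(63) + V/(-4075) = 1092/(-24) - 1465/(-4075) = 1092*(-1/24) - 1465*(-1/4075) = -91/2 + 293/815 = -73579/1630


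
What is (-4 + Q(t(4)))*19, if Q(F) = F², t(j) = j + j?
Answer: 1140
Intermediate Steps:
t(j) = 2*j
(-4 + Q(t(4)))*19 = (-4 + (2*4)²)*19 = (-4 + 8²)*19 = (-4 + 64)*19 = 60*19 = 1140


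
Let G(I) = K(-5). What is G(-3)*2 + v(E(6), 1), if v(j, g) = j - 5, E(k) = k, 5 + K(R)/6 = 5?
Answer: 1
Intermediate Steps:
K(R) = 0 (K(R) = -30 + 6*5 = -30 + 30 = 0)
G(I) = 0
v(j, g) = -5 + j
G(-3)*2 + v(E(6), 1) = 0*2 + (-5 + 6) = 0 + 1 = 1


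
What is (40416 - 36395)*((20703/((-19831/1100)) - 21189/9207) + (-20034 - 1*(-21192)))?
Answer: 1793794272689/60861339 ≈ 29473.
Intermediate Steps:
(40416 - 36395)*((20703/((-19831/1100)) - 21189/9207) + (-20034 - 1*(-21192))) = 4021*((20703/((-19831*1/1100)) - 21189*1/9207) + (-20034 + 21192)) = 4021*((20703/(-19831/1100) - 7063/3069) + 1158) = 4021*((20703*(-1100/19831) - 7063/3069) + 1158) = 4021*((-22773300/19831 - 7063/3069) + 1158) = 4021*(-70031324053/60861339 + 1158) = 4021*(446106509/60861339) = 1793794272689/60861339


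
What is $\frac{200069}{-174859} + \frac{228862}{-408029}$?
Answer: $- \frac{121652534459}{71347542911} \approx -1.7051$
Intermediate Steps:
$\frac{200069}{-174859} + \frac{228862}{-408029} = 200069 \left(- \frac{1}{174859}\right) + 228862 \left(- \frac{1}{408029}\right) = - \frac{200069}{174859} - \frac{228862}{408029} = - \frac{121652534459}{71347542911}$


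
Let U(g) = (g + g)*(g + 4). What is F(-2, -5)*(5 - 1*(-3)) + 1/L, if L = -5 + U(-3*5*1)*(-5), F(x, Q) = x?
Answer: -26481/1655 ≈ -16.001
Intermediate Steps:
U(g) = 2*g*(4 + g) (U(g) = (2*g)*(4 + g) = 2*g*(4 + g))
L = -1655 (L = -5 + (2*(-3*5*1)*(4 - 3*5*1))*(-5) = -5 + (2*(-15*1)*(4 - 15*1))*(-5) = -5 + (2*(-15)*(4 - 15))*(-5) = -5 + (2*(-15)*(-11))*(-5) = -5 + 330*(-5) = -5 - 1650 = -1655)
F(-2, -5)*(5 - 1*(-3)) + 1/L = -2*(5 - 1*(-3)) + 1/(-1655) = -2*(5 + 3) - 1/1655 = -2*8 - 1/1655 = -16 - 1/1655 = -26481/1655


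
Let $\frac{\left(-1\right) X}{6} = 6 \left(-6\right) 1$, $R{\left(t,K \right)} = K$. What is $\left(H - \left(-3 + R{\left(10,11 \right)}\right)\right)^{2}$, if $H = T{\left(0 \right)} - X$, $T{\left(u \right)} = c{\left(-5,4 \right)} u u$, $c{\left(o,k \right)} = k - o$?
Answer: $50176$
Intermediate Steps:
$X = 216$ ($X = - 6 \cdot 6 \left(-6\right) 1 = - 6 \left(\left(-36\right) 1\right) = \left(-6\right) \left(-36\right) = 216$)
$T{\left(u \right)} = 9 u^{2}$ ($T{\left(u \right)} = \left(4 - -5\right) u u = \left(4 + 5\right) u u = 9 u u = 9 u^{2}$)
$H = -216$ ($H = 9 \cdot 0^{2} - 216 = 9 \cdot 0 - 216 = 0 - 216 = -216$)
$\left(H - \left(-3 + R{\left(10,11 \right)}\right)\right)^{2} = \left(-216 + \left(3 - 11\right)\right)^{2} = \left(-216 - 8\right)^{2} = \left(-224\right)^{2} = 50176$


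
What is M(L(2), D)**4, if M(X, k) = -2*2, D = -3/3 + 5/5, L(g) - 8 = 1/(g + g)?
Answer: 256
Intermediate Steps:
L(g) = 8 + 1/(2*g) (L(g) = 8 + 1/(g + g) = 8 + 1/(2*g))
D = 0 (D = -3*1/3 + 5*(1/5) = -1 + 1 = 0)
M(X, k) = -4
M(L(2), D)**4 = (-4)**4 = 256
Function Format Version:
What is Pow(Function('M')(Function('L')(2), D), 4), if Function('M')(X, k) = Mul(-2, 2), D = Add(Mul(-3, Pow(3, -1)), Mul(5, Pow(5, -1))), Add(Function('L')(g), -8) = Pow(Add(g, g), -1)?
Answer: 256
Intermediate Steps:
Function('L')(g) = Add(8, Mul(Rational(1, 2), Pow(g, -1))) (Function('L')(g) = Add(8, Pow(Add(g, g), -1)) = Add(8, Pow(Mul(2, g), -1)) = Add(8, Mul(Rational(1, 2), Pow(g, -1))))
D = 0 (D = Add(Mul(-3, Rational(1, 3)), Mul(5, Rational(1, 5))) = Add(-1, 1) = 0)
Function('M')(X, k) = -4
Pow(Function('M')(Function('L')(2), D), 4) = Pow(-4, 4) = 256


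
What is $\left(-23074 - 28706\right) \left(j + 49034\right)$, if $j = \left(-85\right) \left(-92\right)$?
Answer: $-2943900120$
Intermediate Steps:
$j = 7820$
$\left(-23074 - 28706\right) \left(j + 49034\right) = \left(-23074 - 28706\right) \left(7820 + 49034\right) = \left(-51780\right) 56854 = -2943900120$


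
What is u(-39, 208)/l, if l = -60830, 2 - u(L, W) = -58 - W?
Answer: -134/30415 ≈ -0.0044057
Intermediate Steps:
u(L, W) = 60 + W (u(L, W) = 2 - (-58 - W) = 2 + (58 + W) = 60 + W)
u(-39, 208)/l = (60 + 208)/(-60830) = 268*(-1/60830) = -134/30415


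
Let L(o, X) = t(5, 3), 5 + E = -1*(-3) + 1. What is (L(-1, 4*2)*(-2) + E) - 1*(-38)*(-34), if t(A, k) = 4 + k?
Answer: -1307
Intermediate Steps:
E = -1 (E = -5 + (-1*(-3) + 1) = -5 + (3 + 1) = -5 + 4 = -1)
L(o, X) = 7 (L(o, X) = 4 + 3 = 7)
(L(-1, 4*2)*(-2) + E) - 1*(-38)*(-34) = (7*(-2) - 1) - 1*(-38)*(-34) = (-14 - 1) + 38*(-34) = -15 - 1292 = -1307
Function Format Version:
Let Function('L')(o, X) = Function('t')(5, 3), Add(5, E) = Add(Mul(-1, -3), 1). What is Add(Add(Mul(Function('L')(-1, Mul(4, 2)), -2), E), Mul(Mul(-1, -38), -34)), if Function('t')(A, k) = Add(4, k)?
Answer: -1307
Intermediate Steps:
E = -1 (E = Add(-5, Add(Mul(-1, -3), 1)) = Add(-5, Add(3, 1)) = Add(-5, 4) = -1)
Function('L')(o, X) = 7 (Function('L')(o, X) = Add(4, 3) = 7)
Add(Add(Mul(Function('L')(-1, Mul(4, 2)), -2), E), Mul(Mul(-1, -38), -34)) = Add(Add(Mul(7, -2), -1), Mul(Mul(-1, -38), -34)) = Add(Add(-14, -1), Mul(38, -34)) = Add(-15, -1292) = -1307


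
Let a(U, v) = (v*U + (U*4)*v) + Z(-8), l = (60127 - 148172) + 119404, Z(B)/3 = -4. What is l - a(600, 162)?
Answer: -454629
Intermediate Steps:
Z(B) = -12 (Z(B) = 3*(-4) = -12)
l = 31359 (l = -88045 + 119404 = 31359)
a(U, v) = -12 + 5*U*v (a(U, v) = (v*U + (U*4)*v) - 12 = (U*v + (4*U)*v) - 12 = (U*v + 4*U*v) - 12 = 5*U*v - 12 = -12 + 5*U*v)
l - a(600, 162) = 31359 - (-12 + 5*600*162) = 31359 - (-12 + 486000) = 31359 - 1*485988 = 31359 - 485988 = -454629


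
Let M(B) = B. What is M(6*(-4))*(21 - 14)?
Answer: -168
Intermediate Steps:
M(6*(-4))*(21 - 14) = (6*(-4))*(21 - 14) = -24*7 = -168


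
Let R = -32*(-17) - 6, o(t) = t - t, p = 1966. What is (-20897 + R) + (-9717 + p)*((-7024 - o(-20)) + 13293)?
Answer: -48611378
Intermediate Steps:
o(t) = 0
R = 538 (R = 544 - 6 = 538)
(-20897 + R) + (-9717 + p)*((-7024 - o(-20)) + 13293) = (-20897 + 538) + (-9717 + 1966)*((-7024 - 1*0) + 13293) = -20359 - 7751*((-7024 + 0) + 13293) = -20359 - 7751*(-7024 + 13293) = -20359 - 7751*6269 = -20359 - 48591019 = -48611378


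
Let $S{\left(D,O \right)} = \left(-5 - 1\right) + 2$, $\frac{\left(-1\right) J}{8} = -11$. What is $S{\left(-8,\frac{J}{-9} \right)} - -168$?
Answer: $164$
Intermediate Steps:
$J = 88$ ($J = \left(-8\right) \left(-11\right) = 88$)
$S{\left(D,O \right)} = -4$ ($S{\left(D,O \right)} = -6 + 2 = -4$)
$S{\left(-8,\frac{J}{-9} \right)} - -168 = -4 - -168 = -4 + 168 = 164$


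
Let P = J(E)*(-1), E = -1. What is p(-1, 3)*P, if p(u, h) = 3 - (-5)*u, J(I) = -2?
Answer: -4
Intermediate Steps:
P = 2 (P = -2*(-1) = 2)
p(u, h) = 3 + 5*u
p(-1, 3)*P = (3 + 5*(-1))*2 = (3 - 5)*2 = -2*2 = -4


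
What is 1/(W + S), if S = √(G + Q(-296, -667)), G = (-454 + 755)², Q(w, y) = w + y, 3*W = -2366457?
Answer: -788819/622235325123 - √89638/622235325123 ≈ -1.2682e-6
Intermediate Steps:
W = -788819 (W = (⅓)*(-2366457) = -788819)
G = 90601 (G = 301² = 90601)
S = √89638 (S = √(90601 + (-296 - 667)) = √(90601 - 963) = √89638 ≈ 299.40)
1/(W + S) = 1/(-788819 + √89638)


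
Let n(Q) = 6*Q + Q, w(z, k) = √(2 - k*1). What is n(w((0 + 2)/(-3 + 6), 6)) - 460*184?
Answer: -84640 + 14*I ≈ -84640.0 + 14.0*I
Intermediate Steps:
w(z, k) = √(2 - k)
n(Q) = 7*Q
n(w((0 + 2)/(-3 + 6), 6)) - 460*184 = 7*√(2 - 1*6) - 460*184 = 7*√(2 - 6) - 84640 = 7*√(-4) - 84640 = 7*(2*I) - 84640 = 14*I - 84640 = -84640 + 14*I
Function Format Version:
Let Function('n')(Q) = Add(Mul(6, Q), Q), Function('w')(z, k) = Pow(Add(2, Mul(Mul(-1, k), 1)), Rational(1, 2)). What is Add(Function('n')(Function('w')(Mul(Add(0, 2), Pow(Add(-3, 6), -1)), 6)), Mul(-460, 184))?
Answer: Add(-84640, Mul(14, I)) ≈ Add(-84640., Mul(14.000, I))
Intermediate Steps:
Function('w')(z, k) = Pow(Add(2, Mul(-1, k)), Rational(1, 2))
Function('n')(Q) = Mul(7, Q)
Add(Function('n')(Function('w')(Mul(Add(0, 2), Pow(Add(-3, 6), -1)), 6)), Mul(-460, 184)) = Add(Mul(7, Pow(Add(2, Mul(-1, 6)), Rational(1, 2))), Mul(-460, 184)) = Add(Mul(7, Pow(Add(2, -6), Rational(1, 2))), -84640) = Add(Mul(7, Pow(-4, Rational(1, 2))), -84640) = Add(Mul(7, Mul(2, I)), -84640) = Add(Mul(14, I), -84640) = Add(-84640, Mul(14, I))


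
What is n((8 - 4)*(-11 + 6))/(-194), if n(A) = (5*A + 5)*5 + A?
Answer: 495/194 ≈ 2.5515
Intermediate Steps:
n(A) = 25 + 26*A (n(A) = (5 + 5*A)*5 + A = (25 + 25*A) + A = 25 + 26*A)
n((8 - 4)*(-11 + 6))/(-194) = (25 + 26*((8 - 4)*(-11 + 6)))/(-194) = (25 + 26*(4*(-5)))*(-1/194) = (25 + 26*(-20))*(-1/194) = (25 - 520)*(-1/194) = -495*(-1/194) = 495/194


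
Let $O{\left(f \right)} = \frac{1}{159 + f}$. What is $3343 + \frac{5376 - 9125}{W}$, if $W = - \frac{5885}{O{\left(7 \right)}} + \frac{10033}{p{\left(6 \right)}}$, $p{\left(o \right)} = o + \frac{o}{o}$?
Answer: $\frac{22827156834}{6828337} \approx 3343.0$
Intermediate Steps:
$p{\left(o \right)} = 1 + o$ ($p{\left(o \right)} = o + 1 = 1 + o$)
$W = - \frac{6828337}{7}$ ($W = - \frac{5885}{\frac{1}{159 + 7}} + \frac{10033}{1 + 6} = - \frac{5885}{\frac{1}{166}} + \frac{10033}{7} = - 5885 \frac{1}{\frac{1}{166}} + 10033 \cdot \frac{1}{7} = \left(-5885\right) 166 + \frac{10033}{7} = -976910 + \frac{10033}{7} = - \frac{6828337}{7} \approx -9.7548 \cdot 10^{5}$)
$3343 + \frac{5376 - 9125}{W} = 3343 + \frac{5376 - 9125}{- \frac{6828337}{7}} = 3343 - - \frac{26243}{6828337} = 3343 + \frac{26243}{6828337} = \frac{22827156834}{6828337}$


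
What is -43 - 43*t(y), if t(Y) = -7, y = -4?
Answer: 258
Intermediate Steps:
-43 - 43*t(y) = -43 - 43*(-7) = -43 + 301 = 258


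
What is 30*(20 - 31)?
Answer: -330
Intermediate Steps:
30*(20 - 31) = 30*(-11) = -330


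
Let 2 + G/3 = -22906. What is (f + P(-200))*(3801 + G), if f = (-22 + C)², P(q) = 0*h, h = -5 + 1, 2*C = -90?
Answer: -291439347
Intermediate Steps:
C = -45 (C = (½)*(-90) = -45)
h = -4
P(q) = 0 (P(q) = 0*(-4) = 0)
G = -68724 (G = -6 + 3*(-22906) = -6 - 68718 = -68724)
f = 4489 (f = (-22 - 45)² = (-67)² = 4489)
(f + P(-200))*(3801 + G) = (4489 + 0)*(3801 - 68724) = 4489*(-64923) = -291439347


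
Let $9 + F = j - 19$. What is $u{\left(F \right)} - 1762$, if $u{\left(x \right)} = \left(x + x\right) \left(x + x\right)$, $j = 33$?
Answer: $-1662$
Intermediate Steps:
$F = 5$ ($F = -9 + \left(33 - 19\right) = -9 + 14 = 5$)
$u{\left(x \right)} = 4 x^{2}$ ($u{\left(x \right)} = 2 x 2 x = 4 x^{2}$)
$u{\left(F \right)} - 1762 = 4 \cdot 5^{2} - 1762 = 4 \cdot 25 - 1762 = 100 - 1762 = -1662$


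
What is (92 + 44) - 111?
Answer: 25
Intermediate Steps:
(92 + 44) - 111 = 136 - 111 = 25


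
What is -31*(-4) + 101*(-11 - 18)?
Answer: -2805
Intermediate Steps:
-31*(-4) + 101*(-11 - 18) = 124 + 101*(-29) = 124 - 2929 = -2805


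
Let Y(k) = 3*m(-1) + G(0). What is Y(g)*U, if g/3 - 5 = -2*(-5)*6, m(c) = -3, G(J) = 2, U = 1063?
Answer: -7441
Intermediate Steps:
g = 195 (g = 15 + 3*(-2*(-5)*6) = 15 + 3*(10*6) = 15 + 3*60 = 15 + 180 = 195)
Y(k) = -7 (Y(k) = 3*(-3) + 2 = -9 + 2 = -7)
Y(g)*U = -7*1063 = -7441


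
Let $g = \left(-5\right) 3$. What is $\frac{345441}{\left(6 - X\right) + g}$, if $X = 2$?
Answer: $- \frac{345441}{11} \approx -31404.0$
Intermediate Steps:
$g = -15$
$\frac{345441}{\left(6 - X\right) + g} = \frac{345441}{\left(6 - 2\right) - 15} = \frac{345441}{4 - 15} = \frac{345441}{-11} = 345441 \left(- \frac{1}{11}\right) = - \frac{345441}{11}$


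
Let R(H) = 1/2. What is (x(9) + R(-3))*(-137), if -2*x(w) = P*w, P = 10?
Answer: 12193/2 ≈ 6096.5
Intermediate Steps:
R(H) = 1/2
x(w) = -5*w
(x(9) + R(-3))*(-137) = (-5*9 + 1/2)*(-137) = (-45 + 1/2)*(-137) = -89/2*(-137) = 12193/2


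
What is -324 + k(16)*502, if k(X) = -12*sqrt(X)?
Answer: -24420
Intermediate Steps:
-324 + k(16)*502 = -324 - 12*sqrt(16)*502 = -324 - 12*4*502 = -324 - 48*502 = -324 - 24096 = -24420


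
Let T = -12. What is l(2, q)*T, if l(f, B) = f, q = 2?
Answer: -24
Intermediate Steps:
l(2, q)*T = 2*(-12) = -24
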